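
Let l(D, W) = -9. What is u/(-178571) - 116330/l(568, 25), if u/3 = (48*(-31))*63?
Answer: 20775695518/1607139 ≈ 12927.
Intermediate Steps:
u = -281232 (u = 3*((48*(-31))*63) = 3*(-1488*63) = 3*(-93744) = -281232)
u/(-178571) - 116330/l(568, 25) = -281232/(-178571) - 116330/(-9) = -281232*(-1/178571) - 116330*(-1/9) = 281232/178571 + 116330/9 = 20775695518/1607139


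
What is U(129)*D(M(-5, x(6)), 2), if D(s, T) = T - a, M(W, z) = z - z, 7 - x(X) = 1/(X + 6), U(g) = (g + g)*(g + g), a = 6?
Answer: -266256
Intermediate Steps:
U(g) = 4*g² (U(g) = (2*g)*(2*g) = 4*g²)
x(X) = 7 - 1/(6 + X) (x(X) = 7 - 1/(X + 6) = 7 - 1/(6 + X))
M(W, z) = 0
D(s, T) = -6 + T (D(s, T) = T - 1*6 = T - 6 = -6 + T)
U(129)*D(M(-5, x(6)), 2) = (4*129²)*(-6 + 2) = (4*16641)*(-4) = 66564*(-4) = -266256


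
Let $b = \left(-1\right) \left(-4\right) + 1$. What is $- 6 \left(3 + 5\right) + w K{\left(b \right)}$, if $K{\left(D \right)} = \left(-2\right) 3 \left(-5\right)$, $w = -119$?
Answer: $-3618$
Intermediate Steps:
$b = 5$ ($b = 4 + 1 = 5$)
$K{\left(D \right)} = 30$ ($K{\left(D \right)} = \left(-6\right) \left(-5\right) = 30$)
$- 6 \left(3 + 5\right) + w K{\left(b \right)} = - 6 \left(3 + 5\right) - 3570 = \left(-6\right) 8 - 3570 = -48 - 3570 = -3618$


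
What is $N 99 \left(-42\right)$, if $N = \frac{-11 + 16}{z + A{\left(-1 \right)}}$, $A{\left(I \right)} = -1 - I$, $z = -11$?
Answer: $1890$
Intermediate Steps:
$N = - \frac{5}{11}$ ($N = \frac{-11 + 16}{-11 - 0} = \frac{5}{-11 + \left(-1 + 1\right)} = \frac{5}{-11 + 0} = \frac{5}{-11} = 5 \left(- \frac{1}{11}\right) = - \frac{5}{11} \approx -0.45455$)
$N 99 \left(-42\right) = \left(- \frac{5}{11}\right) 99 \left(-42\right) = \left(-45\right) \left(-42\right) = 1890$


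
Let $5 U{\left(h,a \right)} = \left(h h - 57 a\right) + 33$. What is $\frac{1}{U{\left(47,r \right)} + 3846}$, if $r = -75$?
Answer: $\frac{5}{25747} \approx 0.0001942$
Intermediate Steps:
$U{\left(h,a \right)} = \frac{33}{5} - \frac{57 a}{5} + \frac{h^{2}}{5}$ ($U{\left(h,a \right)} = \frac{\left(h h - 57 a\right) + 33}{5} = \frac{\left(h^{2} - 57 a\right) + 33}{5} = \frac{33 + h^{2} - 57 a}{5} = \frac{33}{5} - \frac{57 a}{5} + \frac{h^{2}}{5}$)
$\frac{1}{U{\left(47,r \right)} + 3846} = \frac{1}{\left(\frac{33}{5} - -855 + \frac{47^{2}}{5}\right) + 3846} = \frac{1}{\left(\frac{33}{5} + 855 + \frac{1}{5} \cdot 2209\right) + 3846} = \frac{1}{\left(\frac{33}{5} + 855 + \frac{2209}{5}\right) + 3846} = \frac{1}{\frac{6517}{5} + 3846} = \frac{1}{\frac{25747}{5}} = \frac{5}{25747}$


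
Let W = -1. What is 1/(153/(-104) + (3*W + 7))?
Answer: 104/263 ≈ 0.39544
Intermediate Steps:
1/(153/(-104) + (3*W + 7)) = 1/(153/(-104) + (3*(-1) + 7)) = 1/(153*(-1/104) + (-3 + 7)) = 1/(-153/104 + 4) = 1/(263/104) = 104/263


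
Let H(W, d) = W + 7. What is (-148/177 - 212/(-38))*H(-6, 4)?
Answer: 15950/3363 ≈ 4.7428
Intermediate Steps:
H(W, d) = 7 + W
(-148/177 - 212/(-38))*H(-6, 4) = (-148/177 - 212/(-38))*(7 - 6) = (-148*1/177 - 212*(-1/38))*1 = (-148/177 + 106/19)*1 = (15950/3363)*1 = 15950/3363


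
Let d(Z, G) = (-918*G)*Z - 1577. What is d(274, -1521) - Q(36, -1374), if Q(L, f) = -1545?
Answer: 382580140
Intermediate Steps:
d(Z, G) = -1577 - 918*G*Z (d(Z, G) = -918*G*Z - 1577 = -1577 - 918*G*Z)
d(274, -1521) - Q(36, -1374) = (-1577 - 918*(-1521)*274) - 1*(-1545) = (-1577 + 382580172) + 1545 = 382578595 + 1545 = 382580140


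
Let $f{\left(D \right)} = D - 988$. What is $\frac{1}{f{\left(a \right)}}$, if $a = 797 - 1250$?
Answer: $- \frac{1}{1441} \approx -0.00069396$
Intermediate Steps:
$a = -453$ ($a = 797 - 1250 = -453$)
$f{\left(D \right)} = -988 + D$
$\frac{1}{f{\left(a \right)}} = \frac{1}{-988 - 453} = \frac{1}{-1441} = - \frac{1}{1441}$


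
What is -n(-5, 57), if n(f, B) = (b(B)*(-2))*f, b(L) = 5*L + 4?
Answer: -2890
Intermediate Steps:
b(L) = 4 + 5*L
n(f, B) = f*(-8 - 10*B) (n(f, B) = ((4 + 5*B)*(-2))*f = (-8 - 10*B)*f = f*(-8 - 10*B))
-n(-5, 57) = -(-2)*(-5)*(4 + 5*57) = -(-2)*(-5)*(4 + 285) = -(-2)*(-5)*289 = -1*2890 = -2890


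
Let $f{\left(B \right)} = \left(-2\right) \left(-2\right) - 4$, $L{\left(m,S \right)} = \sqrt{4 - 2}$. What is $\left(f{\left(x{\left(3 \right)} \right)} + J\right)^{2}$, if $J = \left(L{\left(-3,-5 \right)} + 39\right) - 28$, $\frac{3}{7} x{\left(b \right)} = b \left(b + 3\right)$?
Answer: $\left(11 + \sqrt{2}\right)^{2} \approx 154.11$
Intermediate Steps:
$L{\left(m,S \right)} = \sqrt{2}$
$x{\left(b \right)} = \frac{7 b \left(3 + b\right)}{3}$ ($x{\left(b \right)} = \frac{7 b \left(b + 3\right)}{3} = \frac{7 b \left(3 + b\right)}{3}$)
$f{\left(B \right)} = 0$ ($f{\left(B \right)} = 4 - 4 = 0$)
$J = 11 + \sqrt{2}$ ($J = \left(\sqrt{2} + 39\right) - 28 = \left(39 + \sqrt{2}\right) - 28 = 11 + \sqrt{2} \approx 12.414$)
$\left(f{\left(x{\left(3 \right)} \right)} + J\right)^{2} = \left(0 + \left(11 + \sqrt{2}\right)\right)^{2} = \left(11 + \sqrt{2}\right)^{2}$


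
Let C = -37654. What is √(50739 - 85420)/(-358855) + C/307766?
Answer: -18827/153883 - I*√34681/358855 ≈ -0.12235 - 0.00051895*I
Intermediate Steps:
√(50739 - 85420)/(-358855) + C/307766 = √(50739 - 85420)/(-358855) - 37654/307766 = √(-34681)*(-1/358855) - 37654*1/307766 = (I*√34681)*(-1/358855) - 18827/153883 = -I*√34681/358855 - 18827/153883 = -18827/153883 - I*√34681/358855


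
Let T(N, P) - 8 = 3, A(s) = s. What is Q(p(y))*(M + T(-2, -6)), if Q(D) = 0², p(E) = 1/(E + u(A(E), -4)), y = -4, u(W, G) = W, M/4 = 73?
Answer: 0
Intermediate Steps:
M = 292 (M = 4*73 = 292)
T(N, P) = 11 (T(N, P) = 8 + 3 = 11)
p(E) = 1/(2*E) (p(E) = 1/(E + E) = 1/(2*E))
Q(D) = 0
Q(p(y))*(M + T(-2, -6)) = 0*(292 + 11) = 0*303 = 0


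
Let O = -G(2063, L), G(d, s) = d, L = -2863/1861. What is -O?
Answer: 2063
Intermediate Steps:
L = -2863/1861 (L = -2863*1/1861 = -2863/1861 ≈ -1.5384)
O = -2063 (O = -1*2063 = -2063)
-O = -1*(-2063) = 2063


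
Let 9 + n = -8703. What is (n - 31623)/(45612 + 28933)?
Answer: -8067/14909 ≈ -0.54108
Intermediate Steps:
n = -8712 (n = -9 - 8703 = -8712)
(n - 31623)/(45612 + 28933) = (-8712 - 31623)/(45612 + 28933) = -40335/74545 = -40335*1/74545 = -8067/14909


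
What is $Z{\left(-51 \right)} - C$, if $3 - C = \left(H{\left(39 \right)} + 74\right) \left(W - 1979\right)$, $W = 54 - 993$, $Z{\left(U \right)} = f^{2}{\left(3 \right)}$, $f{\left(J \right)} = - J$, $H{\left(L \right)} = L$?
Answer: $-329728$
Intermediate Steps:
$Z{\left(U \right)} = 9$ ($Z{\left(U \right)} = \left(\left(-1\right) 3\right)^{2} = \left(-3\right)^{2} = 9$)
$W = -939$
$C = 329737$ ($C = 3 - \left(39 + 74\right) \left(-939 - 1979\right) = 3 - 113 \left(-2918\right) = 3 - -329734 = 3 + 329734 = 329737$)
$Z{\left(-51 \right)} - C = 9 - 329737 = -329728$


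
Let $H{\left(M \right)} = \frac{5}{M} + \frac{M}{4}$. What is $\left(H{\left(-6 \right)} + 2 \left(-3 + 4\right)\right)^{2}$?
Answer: $\frac{1}{9} \approx 0.11111$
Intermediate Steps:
$H{\left(M \right)} = \frac{5}{M} + \frac{M}{4}$ ($H{\left(M \right)} = \frac{5}{M} + M \frac{1}{4} = \frac{5}{M} + \frac{M}{4}$)
$\left(H{\left(-6 \right)} + 2 \left(-3 + 4\right)\right)^{2} = \left(\left(\frac{5}{-6} + \frac{1}{4} \left(-6\right)\right) + 2 \left(-3 + 4\right)\right)^{2} = \left(\left(5 \left(- \frac{1}{6}\right) - \frac{3}{2}\right) + 2 \cdot 1\right)^{2} = \left(\left(- \frac{5}{6} - \frac{3}{2}\right) + 2\right)^{2} = \left(- \frac{7}{3} + 2\right)^{2} = \left(- \frac{1}{3}\right)^{2} = \frac{1}{9}$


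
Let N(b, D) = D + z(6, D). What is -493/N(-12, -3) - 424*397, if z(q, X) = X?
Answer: -1009475/6 ≈ -1.6825e+5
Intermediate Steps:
N(b, D) = 2*D (N(b, D) = D + D = 2*D)
-493/N(-12, -3) - 424*397 = -493/(2*(-3)) - 424*397 = -493/(-6) - 168328 = -493*(-⅙) - 168328 = 493/6 - 168328 = -1009475/6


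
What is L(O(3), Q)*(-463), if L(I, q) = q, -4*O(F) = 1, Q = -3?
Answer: 1389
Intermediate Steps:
O(F) = -1/4 (O(F) = -1/4*1 = -1/4)
L(O(3), Q)*(-463) = -3*(-463) = 1389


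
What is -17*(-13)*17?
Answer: 3757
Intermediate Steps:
-17*(-13)*17 = 221*17 = 3757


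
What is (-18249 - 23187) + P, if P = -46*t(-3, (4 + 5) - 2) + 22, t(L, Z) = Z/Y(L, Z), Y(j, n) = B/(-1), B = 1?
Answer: -41092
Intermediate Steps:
Y(j, n) = -1 (Y(j, n) = 1/(-1) = 1*(-1) = -1)
t(L, Z) = -Z (t(L, Z) = Z/(-1) = Z*(-1) = -Z)
P = 344 (P = -(-46)*((4 + 5) - 2) + 22 = -(-46)*(9 - 2) + 22 = -(-46)*7 + 22 = -46*(-7) + 22 = 322 + 22 = 344)
(-18249 - 23187) + P = (-18249 - 23187) + 344 = -41436 + 344 = -41092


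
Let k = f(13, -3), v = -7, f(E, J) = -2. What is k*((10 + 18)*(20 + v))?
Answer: -728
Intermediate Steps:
k = -2
k*((10 + 18)*(20 + v)) = -2*(10 + 18)*(20 - 7) = -56*13 = -2*364 = -728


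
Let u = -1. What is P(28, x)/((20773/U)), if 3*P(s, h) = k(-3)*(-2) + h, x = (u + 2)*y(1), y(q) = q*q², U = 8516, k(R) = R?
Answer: 59612/62319 ≈ 0.95656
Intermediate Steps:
y(q) = q³
x = 1 (x = (-1 + 2)*1³ = 1*1 = 1)
P(s, h) = 2 + h/3 (P(s, h) = (-3*(-2) + h)/3 = (6 + h)/3 = 2 + h/3)
P(28, x)/((20773/U)) = (2 + (⅓)*1)/((20773/8516)) = (2 + ⅓)/((20773*(1/8516))) = 7/(3*(20773/8516)) = (7/3)*(8516/20773) = 59612/62319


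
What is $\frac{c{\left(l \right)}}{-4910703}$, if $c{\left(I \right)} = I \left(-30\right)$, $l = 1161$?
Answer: $\frac{11610}{1636901} \approx 0.0070927$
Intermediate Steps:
$c{\left(I \right)} = - 30 I$
$\frac{c{\left(l \right)}}{-4910703} = \frac{\left(-30\right) 1161}{-4910703} = \left(-34830\right) \left(- \frac{1}{4910703}\right) = \frac{11610}{1636901}$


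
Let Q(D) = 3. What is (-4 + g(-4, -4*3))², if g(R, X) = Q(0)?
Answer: 1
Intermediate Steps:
g(R, X) = 3
(-4 + g(-4, -4*3))² = (-4 + 3)² = (-1)² = 1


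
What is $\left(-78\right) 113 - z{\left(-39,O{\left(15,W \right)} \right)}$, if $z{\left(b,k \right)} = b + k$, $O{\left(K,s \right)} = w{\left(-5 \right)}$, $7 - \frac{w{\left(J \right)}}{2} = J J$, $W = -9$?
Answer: $-8739$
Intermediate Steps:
$w{\left(J \right)} = 14 - 2 J^{2}$ ($w{\left(J \right)} = 14 - 2 J J = 14 - 2 J^{2}$)
$O{\left(K,s \right)} = -36$ ($O{\left(K,s \right)} = 14 - 2 \left(-5\right)^{2} = 14 - 50 = -36$)
$\left(-78\right) 113 - z{\left(-39,O{\left(15,W \right)} \right)} = \left(-78\right) 113 - \left(-39 - 36\right) = -8814 - -75 = -8814 + 75 = -8739$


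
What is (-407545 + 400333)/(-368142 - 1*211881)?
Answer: 2404/193341 ≈ 0.012434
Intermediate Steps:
(-407545 + 400333)/(-368142 - 1*211881) = -7212/(-368142 - 211881) = -7212/(-580023) = -7212*(-1/580023) = 2404/193341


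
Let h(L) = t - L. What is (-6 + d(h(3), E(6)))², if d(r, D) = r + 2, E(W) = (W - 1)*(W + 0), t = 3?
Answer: 16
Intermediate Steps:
E(W) = W*(-1 + W) (E(W) = (-1 + W)*W = W*(-1 + W))
h(L) = 3 - L
d(r, D) = 2 + r
(-6 + d(h(3), E(6)))² = (-6 + (2 + (3 - 1*3)))² = (-6 + (2 + (3 - 3)))² = (-6 + (2 + 0))² = (-6 + 2)² = (-4)² = 16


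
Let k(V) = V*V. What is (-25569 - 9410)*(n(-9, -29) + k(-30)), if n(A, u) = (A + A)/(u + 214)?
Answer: -5823373878/185 ≈ -3.1478e+7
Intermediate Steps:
k(V) = V**2
n(A, u) = 2*A/(214 + u) (n(A, u) = (2*A)/(214 + u) = 2*A/(214 + u))
(-25569 - 9410)*(n(-9, -29) + k(-30)) = (-25569 - 9410)*(2*(-9)/(214 - 29) + (-30)**2) = -34979*(2*(-9)/185 + 900) = -34979*(2*(-9)*(1/185) + 900) = -34979*(-18/185 + 900) = -34979*166482/185 = -5823373878/185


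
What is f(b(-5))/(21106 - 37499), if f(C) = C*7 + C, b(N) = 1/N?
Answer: 8/81965 ≈ 9.7603e-5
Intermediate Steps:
f(C) = 8*C (f(C) = 7*C + C = 8*C)
f(b(-5))/(21106 - 37499) = (8/(-5))/(21106 - 37499) = (8*(-⅕))/(-16393) = -8/5*(-1/16393) = 8/81965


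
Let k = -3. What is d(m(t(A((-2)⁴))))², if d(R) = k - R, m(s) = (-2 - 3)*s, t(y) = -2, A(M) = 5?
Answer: 169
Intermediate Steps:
m(s) = -5*s
d(R) = -3 - R
d(m(t(A((-2)⁴))))² = (-3 - (-5)*(-2))² = (-3 - 1*10)² = (-3 - 10)² = (-13)² = 169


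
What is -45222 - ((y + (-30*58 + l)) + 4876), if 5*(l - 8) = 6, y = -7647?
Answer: -203601/5 ≈ -40720.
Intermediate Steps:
l = 46/5 (l = 8 + (1/5)*6 = 8 + 6/5 = 46/5 ≈ 9.2000)
-45222 - ((y + (-30*58 + l)) + 4876) = -45222 - ((-7647 + (-30*58 + 46/5)) + 4876) = -45222 - ((-7647 + (-1740 + 46/5)) + 4876) = -45222 - ((-7647 - 8654/5) + 4876) = -45222 - (-46889/5 + 4876) = -45222 - 1*(-22509/5) = -45222 + 22509/5 = -203601/5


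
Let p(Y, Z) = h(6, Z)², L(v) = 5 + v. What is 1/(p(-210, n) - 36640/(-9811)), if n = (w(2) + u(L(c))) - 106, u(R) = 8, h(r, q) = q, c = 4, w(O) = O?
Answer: 9811/90454816 ≈ 0.00010846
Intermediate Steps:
n = -96 (n = (2 + 8) - 106 = 10 - 106 = -96)
p(Y, Z) = Z²
1/(p(-210, n) - 36640/(-9811)) = 1/((-96)² - 36640/(-9811)) = 1/(9216 - 36640*(-1/9811)) = 1/(9216 + 36640/9811) = 1/(90454816/9811) = 9811/90454816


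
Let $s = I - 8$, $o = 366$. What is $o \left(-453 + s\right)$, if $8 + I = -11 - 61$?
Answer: $-198006$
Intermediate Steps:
$I = -80$ ($I = -8 - 72 = -80$)
$s = -88$ ($s = -80 - 8 = -88$)
$o \left(-453 + s\right) = 366 \left(-453 - 88\right) = 366 \left(-541\right) = -198006$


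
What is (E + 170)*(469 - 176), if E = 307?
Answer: 139761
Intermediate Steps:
(E + 170)*(469 - 176) = (307 + 170)*(469 - 176) = 477*293 = 139761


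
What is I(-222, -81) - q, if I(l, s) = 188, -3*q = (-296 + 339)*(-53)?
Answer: -1715/3 ≈ -571.67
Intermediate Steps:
q = 2279/3 (q = -(-296 + 339)*(-53)/3 = -43*(-53)/3 = -⅓*(-2279) = 2279/3 ≈ 759.67)
I(-222, -81) - q = 188 - 1*2279/3 = 188 - 2279/3 = -1715/3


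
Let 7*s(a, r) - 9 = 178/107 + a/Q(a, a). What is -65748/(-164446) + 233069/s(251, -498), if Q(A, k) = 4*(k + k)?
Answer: 114828788854294/759329405 ≈ 1.5122e+5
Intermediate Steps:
Q(A, k) = 8*k (Q(A, k) = 4*(2*k) = 8*k)
s(a, r) = 9235/5992 (s(a, r) = 9/7 + (178/107 + a/((8*a)))/7 = 9/7 + (178*(1/107) + a*(1/(8*a)))/7 = 9/7 + (178/107 + ⅛)/7 = 9/7 + (⅐)*(1531/856) = 9/7 + 1531/5992 = 9235/5992)
-65748/(-164446) + 233069/s(251, -498) = -65748/(-164446) + 233069/(9235/5992) = -65748*(-1/164446) + 233069*(5992/9235) = 32874/82223 + 1396549448/9235 = 114828788854294/759329405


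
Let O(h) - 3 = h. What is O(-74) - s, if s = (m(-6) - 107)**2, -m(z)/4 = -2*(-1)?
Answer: -13296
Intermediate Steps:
m(z) = -8 (m(z) = -(-8)*(-1) = -4*2 = -8)
O(h) = 3 + h
s = 13225 (s = (-8 - 107)**2 = (-115)**2 = 13225)
O(-74) - s = (3 - 74) - 1*13225 = -71 - 13225 = -13296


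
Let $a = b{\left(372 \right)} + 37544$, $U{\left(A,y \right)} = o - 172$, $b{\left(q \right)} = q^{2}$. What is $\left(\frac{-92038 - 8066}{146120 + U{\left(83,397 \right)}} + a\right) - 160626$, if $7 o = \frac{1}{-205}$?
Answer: $\frac{1068212173406}{69811793} \approx 15301.0$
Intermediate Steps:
$o = - \frac{1}{1435}$ ($o = \frac{1}{7 \left(-205\right)} = \frac{1}{7} \left(- \frac{1}{205}\right) = - \frac{1}{1435} \approx -0.00069686$)
$U{\left(A,y \right)} = - \frac{246821}{1435}$ ($U{\left(A,y \right)} = - \frac{1}{1435} - 172 = - \frac{246821}{1435}$)
$a = 175928$ ($a = 372^{2} + 37544 = 138384 + 37544 = 175928$)
$\left(\frac{-92038 - 8066}{146120 + U{\left(83,397 \right)}} + a\right) - 160626 = \left(\frac{-92038 - 8066}{146120 - \frac{246821}{1435}} + 175928\right) - 160626 = \left(- \frac{100104}{\frac{209435379}{1435}} + 175928\right) - 160626 = \left(\left(-100104\right) \frac{1435}{209435379} + 175928\right) - 160626 = \left(- \frac{47883080}{69811793} + 175928\right) - 160626 = \frac{12281801235824}{69811793} - 160626 = \frac{1068212173406}{69811793}$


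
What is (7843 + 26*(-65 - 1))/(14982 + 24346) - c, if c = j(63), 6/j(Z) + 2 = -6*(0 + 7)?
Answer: 126389/432608 ≈ 0.29216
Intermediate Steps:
j(Z) = -3/22 (j(Z) = 6/(-2 - 6*(0 + 7)) = 6/(-2 - 6*7) = 6/(-2 - 42) = 6/(-44) = 6*(-1/44) = -3/22)
c = -3/22 ≈ -0.13636
(7843 + 26*(-65 - 1))/(14982 + 24346) - c = (7843 + 26*(-65 - 1))/(14982 + 24346) - 1*(-3/22) = (7843 + 26*(-66))/39328 + 3/22 = (7843 - 1716)*(1/39328) + 3/22 = 6127*(1/39328) + 3/22 = 6127/39328 + 3/22 = 126389/432608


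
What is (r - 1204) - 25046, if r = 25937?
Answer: -313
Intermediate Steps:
(r - 1204) - 25046 = (25937 - 1204) - 25046 = 24733 - 25046 = -313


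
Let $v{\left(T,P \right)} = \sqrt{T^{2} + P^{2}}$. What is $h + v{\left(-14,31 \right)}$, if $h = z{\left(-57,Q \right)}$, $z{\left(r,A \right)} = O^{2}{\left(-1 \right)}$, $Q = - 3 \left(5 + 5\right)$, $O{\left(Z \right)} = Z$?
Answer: $1 + \sqrt{1157} \approx 35.015$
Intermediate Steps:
$Q = -30$ ($Q = \left(-3\right) 10 = -30$)
$z{\left(r,A \right)} = 1$ ($z{\left(r,A \right)} = \left(-1\right)^{2} = 1$)
$v{\left(T,P \right)} = \sqrt{P^{2} + T^{2}}$
$h = 1$
$h + v{\left(-14,31 \right)} = 1 + \sqrt{31^{2} + \left(-14\right)^{2}} = 1 + \sqrt{961 + 196} = 1 + \sqrt{1157}$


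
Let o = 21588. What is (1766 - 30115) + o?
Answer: -6761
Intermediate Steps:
(1766 - 30115) + o = (1766 - 30115) + 21588 = -28349 + 21588 = -6761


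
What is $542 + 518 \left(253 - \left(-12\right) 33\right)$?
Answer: $336724$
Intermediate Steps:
$542 + 518 \left(253 - \left(-12\right) 33\right) = 542 + 518 \left(253 - -396\right) = 542 + 518 \left(253 + 396\right) = 542 + 518 \cdot 649 = 542 + 336182 = 336724$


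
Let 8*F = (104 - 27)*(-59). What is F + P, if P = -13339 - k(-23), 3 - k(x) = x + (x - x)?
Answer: -111463/8 ≈ -13933.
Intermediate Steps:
k(x) = 3 - x (k(x) = 3 - (x + (x - x)) = 3 - (x + 0) = 3 - x)
P = -13365 (P = -13339 - (3 - 1*(-23)) = -13339 - (3 + 23) = -13339 - 1*26 = -13339 - 26 = -13365)
F = -4543/8 (F = ((104 - 27)*(-59))/8 = (77*(-59))/8 = (1/8)*(-4543) = -4543/8 ≈ -567.88)
F + P = -4543/8 - 13365 = -111463/8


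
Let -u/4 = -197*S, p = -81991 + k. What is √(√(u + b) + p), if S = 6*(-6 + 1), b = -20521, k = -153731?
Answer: √(-235722 + I*√44161) ≈ 0.216 + 485.51*I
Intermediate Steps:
p = -235722 (p = -81991 - 153731 = -235722)
S = -30 (S = 6*(-5) = -30)
u = -23640 (u = -(-788)*(-30) = -4*5910 = -23640)
√(√(u + b) + p) = √(√(-23640 - 20521) - 235722) = √(√(-44161) - 235722) = √(I*√44161 - 235722) = √(-235722 + I*√44161)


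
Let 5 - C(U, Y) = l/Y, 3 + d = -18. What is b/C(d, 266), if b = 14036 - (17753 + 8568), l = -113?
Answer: -83790/37 ≈ -2264.6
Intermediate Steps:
d = -21 (d = -3 - 18 = -21)
C(U, Y) = 5 + 113/Y (C(U, Y) = 5 - (-113)/Y = 5 + 113/Y)
b = -12285 (b = 14036 - 1*26321 = 14036 - 26321 = -12285)
b/C(d, 266) = -12285/(5 + 113/266) = -12285/1443/266 = -12285*266/1443 = -83790/37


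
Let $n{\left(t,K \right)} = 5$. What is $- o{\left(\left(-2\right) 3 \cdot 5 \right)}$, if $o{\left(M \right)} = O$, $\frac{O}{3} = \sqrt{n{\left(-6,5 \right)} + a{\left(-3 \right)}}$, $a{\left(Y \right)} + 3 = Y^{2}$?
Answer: $- 3 \sqrt{11} \approx -9.9499$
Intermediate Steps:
$a{\left(Y \right)} = -3 + Y^{2}$
$O = 3 \sqrt{11}$ ($O = 3 \sqrt{5 - \left(3 - \left(-3\right)^{2}\right)} = 3 \sqrt{5 + \left(-3 + 9\right)} = 3 \sqrt{5 + 6} = 3 \sqrt{11} \approx 9.9499$)
$o{\left(M \right)} = 3 \sqrt{11}$
$- o{\left(\left(-2\right) 3 \cdot 5 \right)} = - 3 \sqrt{11}$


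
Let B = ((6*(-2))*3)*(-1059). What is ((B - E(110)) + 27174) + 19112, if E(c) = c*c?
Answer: 72310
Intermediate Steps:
E(c) = c²
B = 38124 (B = -12*3*(-1059) = -36*(-1059) = 38124)
((B - E(110)) + 27174) + 19112 = ((38124 - 1*110²) + 27174) + 19112 = ((38124 - 1*12100) + 27174) + 19112 = ((38124 - 12100) + 27174) + 19112 = (26024 + 27174) + 19112 = 53198 + 19112 = 72310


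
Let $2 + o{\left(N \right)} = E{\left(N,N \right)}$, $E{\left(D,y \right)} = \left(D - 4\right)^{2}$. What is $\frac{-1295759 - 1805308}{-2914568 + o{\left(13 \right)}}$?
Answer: $\frac{3101067}{2914489} \approx 1.064$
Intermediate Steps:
$E{\left(D,y \right)} = \left(-4 + D\right)^{2}$
$o{\left(N \right)} = -2 + \left(-4 + N\right)^{2}$
$\frac{-1295759 - 1805308}{-2914568 + o{\left(13 \right)}} = \frac{-1295759 - 1805308}{-2914568 - \left(2 - \left(-4 + 13\right)^{2}\right)} = - \frac{3101067}{-2914568 - \left(2 - 9^{2}\right)} = - \frac{3101067}{-2914568 + \left(-2 + 81\right)} = - \frac{3101067}{-2914568 + 79} = - \frac{3101067}{-2914489} = \left(-3101067\right) \left(- \frac{1}{2914489}\right) = \frac{3101067}{2914489}$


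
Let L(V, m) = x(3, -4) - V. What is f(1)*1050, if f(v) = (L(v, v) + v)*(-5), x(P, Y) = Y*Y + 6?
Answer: -115500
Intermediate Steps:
x(P, Y) = 6 + Y**2 (x(P, Y) = Y**2 + 6 = 6 + Y**2)
L(V, m) = 22 - V (L(V, m) = (6 + (-4)**2) - V = (6 + 16) - V = 22 - V)
f(v) = -110 (f(v) = ((22 - v) + v)*(-5) = 22*(-5) = -110)
f(1)*1050 = -110*1050 = -115500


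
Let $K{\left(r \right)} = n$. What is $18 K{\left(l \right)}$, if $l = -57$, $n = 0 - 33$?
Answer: $-594$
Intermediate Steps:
$n = -33$
$K{\left(r \right)} = -33$
$18 K{\left(l \right)} = 18 \left(-33\right) = -594$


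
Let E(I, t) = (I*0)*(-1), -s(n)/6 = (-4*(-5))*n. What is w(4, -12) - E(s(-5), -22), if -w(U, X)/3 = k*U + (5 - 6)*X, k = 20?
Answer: -276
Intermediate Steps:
s(n) = -120*n (s(n) = -6*(-4*(-5))*n = -120*n)
w(U, X) = -60*U + 3*X (w(U, X) = -3*(20*U + (5 - 6)*X) = -3*(20*U - X) = -3*(-X + 20*U) = -60*U + 3*X)
E(I, t) = 0 (E(I, t) = 0*(-1) = 0)
w(4, -12) - E(s(-5), -22) = (-60*4 + 3*(-12)) - 1*0 = (-240 - 36) + 0 = -276 + 0 = -276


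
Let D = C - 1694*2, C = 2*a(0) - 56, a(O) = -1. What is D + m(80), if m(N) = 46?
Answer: -3400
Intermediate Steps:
C = -58 (C = 2*(-1) - 56 = -2 - 56 = -58)
D = -3446 (D = -58 - 1694*2 = -58 - 1*3388 = -58 - 3388 = -3446)
D + m(80) = -3446 + 46 = -3400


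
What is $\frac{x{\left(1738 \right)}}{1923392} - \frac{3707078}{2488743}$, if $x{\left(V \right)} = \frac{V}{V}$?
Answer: $- \frac{7130161679833}{4786828376256} \approx -1.4895$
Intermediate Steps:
$x{\left(V \right)} = 1$
$\frac{x{\left(1738 \right)}}{1923392} - \frac{3707078}{2488743} = 1 \cdot \frac{1}{1923392} - \frac{3707078}{2488743} = \frac{1}{1923392} - \frac{3707078}{2488743} = - \frac{7130161679833}{4786828376256}$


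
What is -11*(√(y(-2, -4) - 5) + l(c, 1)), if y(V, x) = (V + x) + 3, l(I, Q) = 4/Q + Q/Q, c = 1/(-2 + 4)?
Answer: -55 - 22*I*√2 ≈ -55.0 - 31.113*I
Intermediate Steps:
c = ½ (c = 1/2 = ½ ≈ 0.50000)
l(I, Q) = 1 + 4/Q (l(I, Q) = 4/Q + 1 = 1 + 4/Q)
y(V, x) = 3 + V + x
-11*(√(y(-2, -4) - 5) + l(c, 1)) = -11*(√((3 - 2 - 4) - 5) + (4 + 1)/1) = -11*(√(-3 - 5) + 1*5) = -11*(√(-8) + 5) = -11*(2*I*√2 + 5) = -11*(5 + 2*I*√2) = -55 - 22*I*√2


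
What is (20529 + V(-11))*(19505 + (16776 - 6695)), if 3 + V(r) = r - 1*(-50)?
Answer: 608436090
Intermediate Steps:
V(r) = 47 + r (V(r) = -3 + (r - 1*(-50)) = -3 + (r + 50) = -3 + (50 + r) = 47 + r)
(20529 + V(-11))*(19505 + (16776 - 6695)) = (20529 + (47 - 11))*(19505 + (16776 - 6695)) = (20529 + 36)*(19505 + 10081) = 20565*29586 = 608436090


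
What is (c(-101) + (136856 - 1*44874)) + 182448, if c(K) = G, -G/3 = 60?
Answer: 274250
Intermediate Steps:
G = -180 (G = -3*60 = -180)
c(K) = -180
(c(-101) + (136856 - 1*44874)) + 182448 = (-180 + (136856 - 1*44874)) + 182448 = (-180 + (136856 - 44874)) + 182448 = (-180 + 91982) + 182448 = 91802 + 182448 = 274250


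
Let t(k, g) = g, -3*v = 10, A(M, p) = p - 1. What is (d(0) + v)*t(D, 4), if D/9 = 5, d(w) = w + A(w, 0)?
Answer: -52/3 ≈ -17.333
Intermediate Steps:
A(M, p) = -1 + p
d(w) = -1 + w (d(w) = w + (-1 + 0) = w - 1 = -1 + w)
v = -10/3 (v = -1/3*10 = -10/3 ≈ -3.3333)
D = 45 (D = 9*5 = 45)
(d(0) + v)*t(D, 4) = ((-1 + 0) - 10/3)*4 = (-1 - 10/3)*4 = -13/3*4 = -52/3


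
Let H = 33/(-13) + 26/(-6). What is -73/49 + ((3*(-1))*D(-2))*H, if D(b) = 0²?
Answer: -73/49 ≈ -1.4898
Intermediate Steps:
D(b) = 0
H = -268/39 (H = 33*(-1/13) + 26*(-⅙) = -33/13 - 13/3 = -268/39 ≈ -6.8718)
-73/49 + ((3*(-1))*D(-2))*H = -73/49 + ((3*(-1))*0)*(-268/39) = -73*1/49 - 3*0*(-268/39) = -73/49 + 0*(-268/39) = -73/49 + 0 = -73/49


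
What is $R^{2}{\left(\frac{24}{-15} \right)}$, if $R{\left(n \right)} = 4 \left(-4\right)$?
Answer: $256$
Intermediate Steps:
$R{\left(n \right)} = -16$
$R^{2}{\left(\frac{24}{-15} \right)} = \left(-16\right)^{2} = 256$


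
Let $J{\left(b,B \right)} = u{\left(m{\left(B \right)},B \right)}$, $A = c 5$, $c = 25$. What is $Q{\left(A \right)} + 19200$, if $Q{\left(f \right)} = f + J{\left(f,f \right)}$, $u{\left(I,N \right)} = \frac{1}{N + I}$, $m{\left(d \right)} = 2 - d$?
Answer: $\frac{38651}{2} \approx 19326.0$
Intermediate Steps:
$u{\left(I,N \right)} = \frac{1}{I + N}$
$A = 125$ ($A = 25 \cdot 5 = 125$)
$J{\left(b,B \right)} = \frac{1}{2}$ ($J{\left(b,B \right)} = \frac{1}{\left(2 - B\right) + B} = \frac{1}{2}$)
$Q{\left(f \right)} = \frac{1}{2} + f$ ($Q{\left(f \right)} = f + \frac{1}{2} = \frac{1}{2} + f$)
$Q{\left(A \right)} + 19200 = \left(\frac{1}{2} + 125\right) + 19200 = \frac{251}{2} + 19200 = \frac{38651}{2}$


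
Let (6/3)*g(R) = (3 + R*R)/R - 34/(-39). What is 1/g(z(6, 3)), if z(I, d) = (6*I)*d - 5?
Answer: 4017/208685 ≈ 0.019249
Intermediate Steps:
z(I, d) = -5 + 6*I*d (z(I, d) = 6*I*d - 5 = -5 + 6*I*d)
g(R) = 17/39 + (3 + R²)/(2*R) (g(R) = ((3 + R*R)/R - 34/(-39))/2 = ((3 + R²)/R - 34*(-1/39))/2 = ((3 + R²)/R + 34/39)/2 = (34/39 + (3 + R²)/R)/2 = 17/39 + (3 + R²)/(2*R))
1/g(z(6, 3)) = 1/((117 + (-5 + 6*6*3)*(34 + 39*(-5 + 6*6*3)))/(78*(-5 + 6*6*3))) = 1/((117 + (-5 + 108)*(34 + 39*(-5 + 108)))/(78*(-5 + 108))) = 1/((1/78)*(117 + 103*(34 + 39*103))/103) = 1/((1/78)*(1/103)*(117 + 103*(34 + 4017))) = 1/((1/78)*(1/103)*(117 + 103*4051)) = 1/((1/78)*(1/103)*(117 + 417253)) = 1/((1/78)*(1/103)*417370) = 1/(208685/4017) = 4017/208685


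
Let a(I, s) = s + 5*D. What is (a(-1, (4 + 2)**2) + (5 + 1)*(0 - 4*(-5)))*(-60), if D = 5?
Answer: -10860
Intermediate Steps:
a(I, s) = 25 + s (a(I, s) = s + 5*5 = s + 25 = 25 + s)
(a(-1, (4 + 2)**2) + (5 + 1)*(0 - 4*(-5)))*(-60) = ((25 + (4 + 2)**2) + (5 + 1)*(0 - 4*(-5)))*(-60) = ((25 + 6**2) + 6*(0 + 20))*(-60) = ((25 + 36) + 6*20)*(-60) = (61 + 120)*(-60) = 181*(-60) = -10860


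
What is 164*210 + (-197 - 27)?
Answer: 34216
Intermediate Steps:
164*210 + (-197 - 27) = 34440 - 224 = 34216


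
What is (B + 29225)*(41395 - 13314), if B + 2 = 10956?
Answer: 1128266499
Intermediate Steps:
B = 10954 (B = -2 + 10956 = 10954)
(B + 29225)*(41395 - 13314) = (10954 + 29225)*(41395 - 13314) = 40179*28081 = 1128266499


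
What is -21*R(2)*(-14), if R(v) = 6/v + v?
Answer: 1470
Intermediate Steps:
R(v) = v + 6/v
-21*R(2)*(-14) = -21*(2 + 6/2)*(-14) = -21*(2 + 6*(1/2))*(-14) = -21*(2 + 3)*(-14) = -21*5*(-14) = -105*(-14) = 1470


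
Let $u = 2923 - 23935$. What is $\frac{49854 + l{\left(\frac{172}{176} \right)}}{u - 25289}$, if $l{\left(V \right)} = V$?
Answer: $- \frac{2193619}{2037244} \approx -1.0768$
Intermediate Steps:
$u = -21012$
$\frac{49854 + l{\left(\frac{172}{176} \right)}}{u - 25289} = \frac{49854 + \frac{172}{176}}{-21012 - 25289} = \frac{49854 + 172 \cdot \frac{1}{176}}{-46301} = \left(49854 + \frac{43}{44}\right) \left(- \frac{1}{46301}\right) = \frac{2193619}{44} \left(- \frac{1}{46301}\right) = - \frac{2193619}{2037244}$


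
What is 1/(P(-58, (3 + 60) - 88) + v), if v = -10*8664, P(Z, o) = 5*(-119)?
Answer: -1/87235 ≈ -1.1463e-5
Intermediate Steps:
P(Z, o) = -595
v = -86640
1/(P(-58, (3 + 60) - 88) + v) = 1/(-595 - 86640) = 1/(-87235) = -1/87235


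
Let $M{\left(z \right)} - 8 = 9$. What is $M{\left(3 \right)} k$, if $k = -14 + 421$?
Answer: $6919$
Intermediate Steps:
$M{\left(z \right)} = 17$ ($M{\left(z \right)} = 8 + 9 = 17$)
$k = 407$
$M{\left(3 \right)} k = 17 \cdot 407 = 6919$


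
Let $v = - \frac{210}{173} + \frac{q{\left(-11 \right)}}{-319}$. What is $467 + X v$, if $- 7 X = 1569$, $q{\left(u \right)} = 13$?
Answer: $\frac{289042294}{386309} \approx 748.21$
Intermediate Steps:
$v = - \frac{69239}{55187}$ ($v = - \frac{210}{173} + \frac{13}{-319} = \left(-210\right) \frac{1}{173} + 13 \left(- \frac{1}{319}\right) = - \frac{210}{173} - \frac{13}{319} = - \frac{69239}{55187} \approx -1.2546$)
$X = - \frac{1569}{7}$ ($X = \left(- \frac{1}{7}\right) 1569 = - \frac{1569}{7} \approx -224.14$)
$467 + X v = 467 - - \frac{108635991}{386309} = 467 + \frac{108635991}{386309} = \frac{289042294}{386309}$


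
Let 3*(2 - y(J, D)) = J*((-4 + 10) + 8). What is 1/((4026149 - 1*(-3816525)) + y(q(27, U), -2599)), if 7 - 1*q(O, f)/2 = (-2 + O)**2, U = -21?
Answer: 1/7848444 ≈ 1.2741e-7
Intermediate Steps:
q(O, f) = 14 - 2*(-2 + O)**2
y(J, D) = 2 - 14*J/3 (y(J, D) = 2 - J*((-4 + 10) + 8)/3 = 2 - J*(6 + 8)/3 = 2 - J*14/3 = 2 - 14*J/3)
1/((4026149 - 1*(-3816525)) + y(q(27, U), -2599)) = 1/((4026149 - 1*(-3816525)) + (2 - 14*(14 - 2*(-2 + 27)**2)/3)) = 1/((4026149 + 3816525) + (2 - 14*(14 - 2*25**2)/3)) = 1/(7842674 + (2 - 14*(14 - 2*625)/3)) = 1/(7842674 + (2 - 14*(14 - 1250)/3)) = 1/(7842674 + (2 - 14/3*(-1236))) = 1/(7842674 + (2 + 5768)) = 1/(7842674 + 5770) = 1/7848444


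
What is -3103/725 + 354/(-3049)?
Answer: -335093/76225 ≈ -4.3961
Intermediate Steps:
-3103/725 + 354/(-3049) = -3103*1/725 + 354*(-1/3049) = -107/25 - 354/3049 = -335093/76225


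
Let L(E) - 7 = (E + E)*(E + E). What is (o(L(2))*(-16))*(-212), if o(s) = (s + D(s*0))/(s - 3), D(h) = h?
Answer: 19504/5 ≈ 3900.8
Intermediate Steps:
L(E) = 7 + 4*E² (L(E) = 7 + (E + E)*(E + E) = 7 + (2*E)*(2*E) = 7 + 4*E²)
o(s) = s/(-3 + s) (o(s) = (s + s*0)/(s - 3) = (s + 0)/(-3 + s) = s/(-3 + s))
(o(L(2))*(-16))*(-212) = (((7 + 4*2²)/(-3 + (7 + 4*2²)))*(-16))*(-212) = (((7 + 4*4)/(-3 + (7 + 4*4)))*(-16))*(-212) = (((7 + 16)/(-3 + (7 + 16)))*(-16))*(-212) = ((23/(-3 + 23))*(-16))*(-212) = ((23/20)*(-16))*(-212) = -92/5*(-212) = 19504/5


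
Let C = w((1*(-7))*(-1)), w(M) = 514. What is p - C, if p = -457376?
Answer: -457890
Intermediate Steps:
C = 514
p - C = -457376 - 1*514 = -457376 - 514 = -457890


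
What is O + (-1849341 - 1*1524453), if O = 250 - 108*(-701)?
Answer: -3297836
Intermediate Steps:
O = 75958 (O = 250 + 75708 = 75958)
O + (-1849341 - 1*1524453) = 75958 + (-1849341 - 1*1524453) = 75958 + (-1849341 - 1524453) = 75958 - 3373794 = -3297836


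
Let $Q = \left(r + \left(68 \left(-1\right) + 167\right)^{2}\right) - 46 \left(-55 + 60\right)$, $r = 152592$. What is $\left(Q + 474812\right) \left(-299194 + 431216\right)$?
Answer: $84094713450$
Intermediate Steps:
$Q = 162163$ ($Q = \left(152592 + \left(68 \left(-1\right) + 167\right)^{2}\right) - 46 \left(-55 + 60\right) = \left(152592 + \left(-68 + 167\right)^{2}\right) - 230 = \left(152592 + 99^{2}\right) - 230 = \left(152592 + 9801\right) - 230 = 162393 - 230 = 162163$)
$\left(Q + 474812\right) \left(-299194 + 431216\right) = \left(162163 + 474812\right) \left(-299194 + 431216\right) = 636975 \cdot 132022 = 84094713450$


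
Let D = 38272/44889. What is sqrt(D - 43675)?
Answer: I*sqrt(520735987443)/3453 ≈ 208.98*I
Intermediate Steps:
D = 2944/3453 (D = 38272*(1/44889) = 2944/3453 ≈ 0.85259)
sqrt(D - 43675) = sqrt(2944/3453 - 43675) = sqrt(-150806831/3453) = I*sqrt(520735987443)/3453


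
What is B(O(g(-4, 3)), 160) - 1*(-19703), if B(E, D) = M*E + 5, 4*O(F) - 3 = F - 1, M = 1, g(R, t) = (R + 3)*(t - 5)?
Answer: 19709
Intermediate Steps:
g(R, t) = (-5 + t)*(3 + R) (g(R, t) = (3 + R)*(-5 + t) = (-5 + t)*(3 + R))
O(F) = ½ + F/4 (O(F) = ¾ + (F - 1)/4 = ¾ + (-1 + F)/4 = ¾ + (-¼ + F/4) = ½ + F/4)
B(E, D) = 5 + E (B(E, D) = 1*E + 5 = E + 5 = 5 + E)
B(O(g(-4, 3)), 160) - 1*(-19703) = (5 + (½ + (-15 - 5*(-4) + 3*3 - 4*3)/4)) - 1*(-19703) = (5 + (½ + (-15 + 20 + 9 - 12)/4)) + 19703 = (5 + (½ + (¼)*2)) + 19703 = (5 + (½ + ½)) + 19703 = (5 + 1) + 19703 = 6 + 19703 = 19709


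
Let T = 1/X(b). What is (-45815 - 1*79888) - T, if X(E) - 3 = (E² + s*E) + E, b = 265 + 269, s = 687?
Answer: -82027618354/652551 ≈ -1.2570e+5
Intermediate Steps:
b = 534
X(E) = 3 + E² + 688*E (X(E) = 3 + ((E² + 687*E) + E) = 3 + (E² + 688*E) = 3 + E² + 688*E)
T = 1/652551 (T = 1/(3 + 534² + 688*534) = 1/(3 + 285156 + 367392) = 1/652551 ≈ 1.5324e-6)
(-45815 - 1*79888) - T = (-45815 - 1*79888) - 1*1/652551 = (-45815 - 79888) - 1/652551 = -125703 - 1/652551 = -82027618354/652551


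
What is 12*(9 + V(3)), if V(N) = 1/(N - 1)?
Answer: 114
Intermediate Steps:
V(N) = 1/(-1 + N)
12*(9 + V(3)) = 12*(9 + 1/(-1 + 3)) = 12*(9 + 1/2) = 12*(9 + ½) = 12*(19/2) = 114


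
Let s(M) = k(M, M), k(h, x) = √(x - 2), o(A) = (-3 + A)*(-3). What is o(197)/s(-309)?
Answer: 582*I*√311/311 ≈ 33.002*I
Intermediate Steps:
o(A) = 9 - 3*A
k(h, x) = √(-2 + x)
s(M) = √(-2 + M)
o(197)/s(-309) = (9 - 3*197)/(√(-2 - 309)) = (9 - 591)/(√(-311)) = -582*(-I*√311/311) = -(-582)*I*√311/311 = 582*I*√311/311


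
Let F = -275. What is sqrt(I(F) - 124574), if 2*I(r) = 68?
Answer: 2*I*sqrt(31135) ≈ 352.9*I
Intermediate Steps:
I(r) = 34 (I(r) = (1/2)*68 = 34)
sqrt(I(F) - 124574) = sqrt(34 - 124574) = sqrt(-124540) = 2*I*sqrt(31135)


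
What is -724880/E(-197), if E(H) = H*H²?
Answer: 724880/7645373 ≈ 0.094813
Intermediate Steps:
E(H) = H³
-724880/E(-197) = -724880/((-197)³) = -724880/(-7645373) = -724880*(-1/7645373) = 724880/7645373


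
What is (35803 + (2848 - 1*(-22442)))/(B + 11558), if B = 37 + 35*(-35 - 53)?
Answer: 61093/8515 ≈ 7.1748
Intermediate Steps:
B = -3043 (B = 37 + 35*(-88) = 37 - 3080 = -3043)
(35803 + (2848 - 1*(-22442)))/(B + 11558) = (35803 + (2848 - 1*(-22442)))/(-3043 + 11558) = (35803 + (2848 + 22442))/8515 = (35803 + 25290)*(1/8515) = 61093*(1/8515) = 61093/8515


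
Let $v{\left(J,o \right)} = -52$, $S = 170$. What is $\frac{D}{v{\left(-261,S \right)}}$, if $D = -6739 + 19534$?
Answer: $- \frac{12795}{52} \approx -246.06$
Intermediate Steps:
$D = 12795$
$\frac{D}{v{\left(-261,S \right)}} = \frac{12795}{-52} = 12795 \left(- \frac{1}{52}\right) = - \frac{12795}{52}$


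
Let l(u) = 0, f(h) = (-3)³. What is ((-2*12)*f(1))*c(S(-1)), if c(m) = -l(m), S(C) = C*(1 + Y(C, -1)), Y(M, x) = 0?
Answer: 0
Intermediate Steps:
f(h) = -27
S(C) = C (S(C) = C*(1 + 0) = C*1 = C)
c(m) = 0 (c(m) = -1*0 = 0)
((-2*12)*f(1))*c(S(-1)) = (-2*12*(-27))*0 = -24*(-27)*0 = 648*0 = 0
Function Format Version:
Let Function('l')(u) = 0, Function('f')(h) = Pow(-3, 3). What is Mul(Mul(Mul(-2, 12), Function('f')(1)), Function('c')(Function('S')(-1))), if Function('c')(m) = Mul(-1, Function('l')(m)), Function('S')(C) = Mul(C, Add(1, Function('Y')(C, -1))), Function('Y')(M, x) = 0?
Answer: 0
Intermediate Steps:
Function('f')(h) = -27
Function('S')(C) = C (Function('S')(C) = Mul(C, Add(1, 0)) = Mul(C, 1) = C)
Function('c')(m) = 0 (Function('c')(m) = Mul(-1, 0) = 0)
Mul(Mul(Mul(-2, 12), Function('f')(1)), Function('c')(Function('S')(-1))) = Mul(Mul(Mul(-2, 12), -27), 0) = Mul(Mul(-24, -27), 0) = Mul(648, 0) = 0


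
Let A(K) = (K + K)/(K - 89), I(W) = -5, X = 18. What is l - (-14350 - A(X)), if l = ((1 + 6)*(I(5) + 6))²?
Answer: 1022293/71 ≈ 14399.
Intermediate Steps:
A(K) = 2*K/(-89 + K) (A(K) = (2*K)/(-89 + K) = 2*K/(-89 + K))
l = 49 (l = ((1 + 6)*(-5 + 6))² = (7*1)² = 7² = 49)
l - (-14350 - A(X)) = 49 - (-14350 - 2*18/(-89 + 18)) = 49 - (-14350 - 2*18/(-71)) = 49 - (-14350 - 2*18*(-1)/71) = 49 - (-14350 - 1*(-36/71)) = 49 - (-14350 + 36/71) = 49 - 1*(-1018814/71) = 49 + 1018814/71 = 1022293/71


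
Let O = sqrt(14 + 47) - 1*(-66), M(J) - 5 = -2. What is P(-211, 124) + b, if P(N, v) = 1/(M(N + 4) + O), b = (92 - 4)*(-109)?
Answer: -45082331/4700 - sqrt(61)/4700 ≈ -9592.0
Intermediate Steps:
M(J) = 3 (M(J) = 5 - 2 = 3)
O = 66 + sqrt(61) (O = sqrt(61) + 66 = 66 + sqrt(61) ≈ 73.810)
b = -9592 (b = 88*(-109) = -9592)
P(N, v) = 1/(69 + sqrt(61)) (P(N, v) = 1/(3 + (66 + sqrt(61))) = 1/(69 + sqrt(61)))
P(-211, 124) + b = (69/4700 - sqrt(61)/4700) - 9592 = -45082331/4700 - sqrt(61)/4700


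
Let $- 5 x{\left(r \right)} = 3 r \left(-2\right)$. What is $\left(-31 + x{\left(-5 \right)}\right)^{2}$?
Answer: $1369$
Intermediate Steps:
$x{\left(r \right)} = \frac{6 r}{5}$ ($x{\left(r \right)} = - \frac{3 r \left(-2\right)}{5} = - \frac{\left(-6\right) r}{5} = \frac{6 r}{5}$)
$\left(-31 + x{\left(-5 \right)}\right)^{2} = \left(-31 + \frac{6}{5} \left(-5\right)\right)^{2} = \left(-31 - 6\right)^{2} = \left(-37\right)^{2} = 1369$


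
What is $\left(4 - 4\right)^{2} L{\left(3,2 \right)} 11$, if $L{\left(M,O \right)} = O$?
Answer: $0$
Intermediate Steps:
$\left(4 - 4\right)^{2} L{\left(3,2 \right)} 11 = \left(4 - 4\right)^{2} \cdot 2 \cdot 11 = 0^{2} \cdot 2 \cdot 11 = 0 \cdot 2 \cdot 11 = 0 \cdot 11 = 0$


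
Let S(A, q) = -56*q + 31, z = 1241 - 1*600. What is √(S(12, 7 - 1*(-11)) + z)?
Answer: 4*I*√21 ≈ 18.33*I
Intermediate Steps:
z = 641 (z = 1241 - 600 = 641)
S(A, q) = 31 - 56*q
√(S(12, 7 - 1*(-11)) + z) = √((31 - 56*(7 - 1*(-11))) + 641) = √((31 - 56*(7 + 11)) + 641) = √((31 - 56*18) + 641) = √((31 - 1008) + 641) = √(-977 + 641) = √(-336) = 4*I*√21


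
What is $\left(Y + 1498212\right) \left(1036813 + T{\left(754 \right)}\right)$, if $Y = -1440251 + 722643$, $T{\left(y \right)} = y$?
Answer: $809928950468$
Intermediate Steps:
$Y = -717608$
$\left(Y + 1498212\right) \left(1036813 + T{\left(754 \right)}\right) = \left(-717608 + 1498212\right) \left(1036813 + 754\right) = 780604 \cdot 1037567 = 809928950468$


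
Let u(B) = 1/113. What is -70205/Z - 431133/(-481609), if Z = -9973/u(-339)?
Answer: 519676263062/542748780941 ≈ 0.95749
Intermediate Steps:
u(B) = 1/113
Z = -1126949 (Z = -9973/1/113 = -9973*113 = -1126949)
-70205/Z - 431133/(-481609) = -70205/(-1126949) - 431133/(-481609) = -70205*(-1/1126949) - 431133*(-1/481609) = 70205/1126949 + 431133/481609 = 519676263062/542748780941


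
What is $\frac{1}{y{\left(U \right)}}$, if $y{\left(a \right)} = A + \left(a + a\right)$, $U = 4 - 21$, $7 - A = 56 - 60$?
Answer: $- \frac{1}{23} \approx -0.043478$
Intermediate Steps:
$A = 11$ ($A = 7 - \left(56 - 60\right) = 7 - -4 = 7 + 4 = 11$)
$U = -17$ ($U = 4 - 21 = -17$)
$y{\left(a \right)} = 11 + 2 a$ ($y{\left(a \right)} = 11 + \left(a + a\right) = 11 + 2 a$)
$\frac{1}{y{\left(U \right)}} = \frac{1}{11 + 2 \left(-17\right)} = \frac{1}{11 - 34} = \frac{1}{-23} = - \frac{1}{23}$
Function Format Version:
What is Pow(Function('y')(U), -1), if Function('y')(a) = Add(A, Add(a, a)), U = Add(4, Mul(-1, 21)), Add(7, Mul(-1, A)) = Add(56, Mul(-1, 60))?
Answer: Rational(-1, 23) ≈ -0.043478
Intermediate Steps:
A = 11 (A = Add(7, Mul(-1, Add(56, Mul(-1, 60)))) = Add(7, Mul(-1, Add(56, -60))) = Add(7, Mul(-1, -4)) = Add(7, 4) = 11)
U = -17 (U = Add(4, -21) = -17)
Function('y')(a) = Add(11, Mul(2, a)) (Function('y')(a) = Add(11, Add(a, a)) = Add(11, Mul(2, a)))
Pow(Function('y')(U), -1) = Pow(Add(11, Mul(2, -17)), -1) = Pow(Add(11, -34), -1) = Pow(-23, -1) = Rational(-1, 23)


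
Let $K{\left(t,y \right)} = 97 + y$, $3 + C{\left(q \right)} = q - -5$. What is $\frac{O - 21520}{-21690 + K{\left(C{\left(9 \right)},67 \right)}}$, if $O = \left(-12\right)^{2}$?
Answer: $\frac{10688}{10763} \approx 0.99303$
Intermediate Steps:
$O = 144$
$C{\left(q \right)} = 2 + q$ ($C{\left(q \right)} = -3 + \left(q - -5\right) = -3 + \left(q + 5\right) = -3 + \left(5 + q\right) = 2 + q$)
$\frac{O - 21520}{-21690 + K{\left(C{\left(9 \right)},67 \right)}} = \frac{144 - 21520}{-21690 + \left(97 + 67\right)} = - \frac{21376}{-21690 + 164} = - \frac{21376}{-21526} = \left(-21376\right) \left(- \frac{1}{21526}\right) = \frac{10688}{10763}$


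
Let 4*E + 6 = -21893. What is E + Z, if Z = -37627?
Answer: -172407/4 ≈ -43102.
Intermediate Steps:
E = -21899/4 (E = -3/2 + (¼)*(-21893) = -3/2 - 21893/4 = -21899/4 ≈ -5474.8)
E + Z = -21899/4 - 37627 = -172407/4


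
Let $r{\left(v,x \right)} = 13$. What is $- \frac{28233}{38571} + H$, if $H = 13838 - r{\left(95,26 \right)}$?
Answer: $\frac{177738614}{12857} \approx 13824.0$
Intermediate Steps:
$H = 13825$ ($H = 13838 - 13 = 13825$)
$- \frac{28233}{38571} + H = - \frac{28233}{38571} + 13825 = \left(-28233\right) \frac{1}{38571} + 13825 = - \frac{9411}{12857} + 13825 = \frac{177738614}{12857}$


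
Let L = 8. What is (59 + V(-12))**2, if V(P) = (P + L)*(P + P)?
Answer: 24025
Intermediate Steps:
V(P) = 2*P*(8 + P) (V(P) = (P + 8)*(P + P) = (8 + P)*(2*P) = 2*P*(8 + P))
(59 + V(-12))**2 = (59 + 2*(-12)*(8 - 12))**2 = (59 + 2*(-12)*(-4))**2 = (59 + 96)**2 = 155**2 = 24025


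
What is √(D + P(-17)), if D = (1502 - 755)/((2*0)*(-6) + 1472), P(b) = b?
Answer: I*√558371/184 ≈ 4.0611*I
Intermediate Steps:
D = 747/1472 (D = 747/(0*(-6) + 1472) = 747/(0 + 1472) = 747/1472 ≈ 0.50747)
√(D + P(-17)) = √(747/1472 - 17) = √(-24277/1472) = I*√558371/184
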